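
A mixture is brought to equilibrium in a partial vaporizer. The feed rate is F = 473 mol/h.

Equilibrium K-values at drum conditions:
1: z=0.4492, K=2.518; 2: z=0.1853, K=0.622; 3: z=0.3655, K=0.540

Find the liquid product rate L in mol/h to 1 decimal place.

L = 154.8 mol/h

Newton iteration, ψ⁰ = 0.56:
  ψ = 0.5600: g = 0.05325, g' = -0.4853 → ψ = 0.6697
  ψ = 0.6697: g = 0.00136, g' = -0.4635 → ψ = 0.6726
Converged at ψ = 0.6726.
Then V = ψ·F = 0.6726·473 = 318.2 mol/h and L = F − V = 154.8 mol/h.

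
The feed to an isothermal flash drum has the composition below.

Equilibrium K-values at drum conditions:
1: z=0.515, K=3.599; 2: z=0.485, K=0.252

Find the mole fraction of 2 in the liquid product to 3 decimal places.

Let ψ = V/F and solve Σ zᵢ(Kᵢ−1)/(1+ψ(Kᵢ−1)) = 0.
Feasibility: ΣzᵢKᵢ = 1.976, Σzᵢ/Kᵢ = 2.068 — both > 1, two phases present.
Binary case is linear: z₁(K₁−1)(1+ψ(K₂−1)) + z₂(K₂−1)(1+ψ(K₁−1)) = 0
⇒ ψ = [z₁(K₁−1)+z₂(K₂−1)] / [−(K₁−1)(K₂−1)] = 0.9757/1.9441 = 0.502
Compositions from xᵢ = zᵢ/(1+ψ(Kᵢ−1)), yᵢ = Kᵢxᵢ:
  1: x = 0.223, y = 0.804
  2: x = 0.777, y = 0.196

x_2 = 0.777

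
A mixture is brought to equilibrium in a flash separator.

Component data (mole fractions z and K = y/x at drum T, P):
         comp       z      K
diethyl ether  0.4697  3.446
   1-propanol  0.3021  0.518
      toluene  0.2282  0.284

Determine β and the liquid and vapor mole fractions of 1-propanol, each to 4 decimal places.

β = 0.5732, x_1-propanol = 0.4174, y_1-propanol = 0.2162

Newton–Raphson from β = 0.51:
  β = 0.5100: g = 0.06075, g' = -0.9700 → β = 0.5726
  β = 0.5726: g = 0.00052, g' = -0.9576 → β = 0.5732
Converged at β = 0.5732.
Compositions from xᵢ = zᵢ/(1+β(Kᵢ−1)), yᵢ = Kᵢxᵢ:
  diethyl ether: x = 0.1955, y = 0.6739
  1-propanol: x = 0.4174, y = 0.2162
  toluene: x = 0.3870, y = 0.1099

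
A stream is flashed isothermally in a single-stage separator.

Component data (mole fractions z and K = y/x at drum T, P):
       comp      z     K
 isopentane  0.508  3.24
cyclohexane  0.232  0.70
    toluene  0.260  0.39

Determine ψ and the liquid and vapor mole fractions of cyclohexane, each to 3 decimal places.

ψ = 0.808, x_cyclohexane = 0.306, y_cyclohexane = 0.214

Material balance + equilibrium reduce to Σ zᵢ(Kᵢ−1)/(1+ψ(Kᵢ−1)) = 0.
Feasibility: ΣzᵢKᵢ = 1.910, Σzᵢ/Kᵢ = 1.155 — both > 1, two phases present.
Newton iteration, ψ⁰ = 0.5:
  ψ = 0.500: g = 0.2267, g' = -0.796 → ψ = 0.785
  ψ = 0.785: g = 0.0174, g' = -0.727 → ψ = 0.809
  ψ = 0.809: g = -0.0001, g' = -0.736 → ψ = 0.808
Converged at ψ = 0.808.
Compositions from xᵢ = zᵢ/(1+ψ(Kᵢ−1)), yᵢ = Kᵢxᵢ:
  isopentane: x = 0.181, y = 0.586
  cyclohexane: x = 0.306, y = 0.214
  toluene: x = 0.513, y = 0.200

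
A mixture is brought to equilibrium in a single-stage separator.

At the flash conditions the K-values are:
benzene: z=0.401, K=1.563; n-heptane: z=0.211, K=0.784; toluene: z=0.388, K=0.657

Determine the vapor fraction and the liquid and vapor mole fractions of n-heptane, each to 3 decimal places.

Material balance + equilibrium reduce to Σ zᵢ(Kᵢ−1)/(1+ψ(Kᵢ−1)) = 0.
Check two-phase: ΣzᵢKᵢ = 1.047 > 1 and Σzᵢ/Kᵢ = 1.116 > 1, so g(0) = 0.047 > 0 and g(1) = -0.116 < 0.
Iterate (Newton) starting at ψ = 0.5:
  ψ = 0.500: g = -0.0356, g' = -0.156 → ψ = 0.272
  ψ = 0.272: g = 0.0005, g' = -0.162 → ψ = 0.276
Converged at ψ = 0.276.
Compositions from xᵢ = zᵢ/(1+ψ(Kᵢ−1)), yᵢ = Kᵢxᵢ:
  benzene: x = 0.347, y = 0.543
  n-heptane: x = 0.224, y = 0.176
  toluene: x = 0.429, y = 0.282

ψ = 0.276, x_n-heptane = 0.224, y_n-heptane = 0.176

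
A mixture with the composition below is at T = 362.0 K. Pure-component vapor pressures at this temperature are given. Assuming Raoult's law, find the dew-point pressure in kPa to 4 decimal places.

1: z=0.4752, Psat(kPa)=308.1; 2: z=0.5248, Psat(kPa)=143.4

At the dew point ψ → 1, so Σzᵢ/Kᵢ = 1 with Kᵢ = Pᵢˢᵃᵗ/P ⇒ 1/P = Σzᵢ/Pᵢˢᵃᵗ.
1/P = 0.4752/308.1 + 0.5248/143.4 = 0.0052020 ⇒ P = 192.2319 kPa

Pdew = 192.2319 kPa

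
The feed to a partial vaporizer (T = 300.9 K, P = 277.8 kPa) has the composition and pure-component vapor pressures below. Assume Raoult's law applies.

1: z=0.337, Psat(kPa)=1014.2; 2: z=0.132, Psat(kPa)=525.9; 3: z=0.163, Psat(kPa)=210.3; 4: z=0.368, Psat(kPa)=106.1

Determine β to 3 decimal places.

Raoult's law: Kᵢ = Pᵢˢᵃᵗ/P = Pᵢˢᵃᵗ/277.8.
  K_1 = 1014.2/277.8 = 3.65083, K_2 = 525.9/277.8 = 1.89309, K_3 = 210.3/277.8 = 0.75702, K_4 = 106.1/277.8 = 0.38193
Rachford–Rice: g(β) = Σ zᵢ(Kᵢ−1)/(1+β(Kᵢ−1)) = 0.
g(0) = ΣzᵢKᵢ − 1 = 0.744 and g(1) = 1 − Σzᵢ/Kᵢ = -0.341, so a root lies in (0, 1).
Iterate (Newton) starting at β = 0.5:
  β = 0.500: g = 0.0914, g' = -0.795 → β = 0.615
  β = 0.615: g = 0.0023, g' = -0.765 → β = 0.618
Converged at β = 0.618.

β = 0.618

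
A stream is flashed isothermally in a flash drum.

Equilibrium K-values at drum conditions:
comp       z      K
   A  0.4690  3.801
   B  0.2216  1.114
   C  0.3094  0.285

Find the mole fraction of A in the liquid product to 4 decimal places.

x_A = 0.1551

Material balance + equilibrium reduce to Σ zᵢ(Kᵢ−1)/(1+β(Kᵢ−1)) = 0.
Feasibility: ΣzᵢKᵢ = 2.1177, Σzᵢ/Kᵢ = 1.4079 — both > 1, two phases present.
Iterate (Newton) starting at β = 0.64:
  β = 0.6400: g = 0.08609, g' = -1.0120 → β = 0.7251
  β = 0.7251: g = -0.00262, g' = -1.0850 → β = 0.7227
Converged at β = 0.7227.
Compositions from xᵢ = zᵢ/(1+β(Kᵢ−1)), yᵢ = Kᵢxᵢ:
  A: x = 0.1551, y = 0.5895
  B: x = 0.2047, y = 0.2281
  C: x = 0.6402, y = 0.1825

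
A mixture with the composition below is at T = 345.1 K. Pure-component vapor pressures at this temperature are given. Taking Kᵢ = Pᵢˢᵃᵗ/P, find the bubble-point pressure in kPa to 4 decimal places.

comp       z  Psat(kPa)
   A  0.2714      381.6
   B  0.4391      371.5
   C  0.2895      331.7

At the bubble point ψ → 0, so ΣzᵢKᵢ = 1 with Kᵢ = Pᵢˢᵃᵗ/P ⇒ P = ΣzᵢPᵢˢᵃᵗ.
P = 0.2714·381.6 + 0.4391·371.5 + 0.2895·331.7 = 362.7190 kPa

Pbub = 362.7190 kPa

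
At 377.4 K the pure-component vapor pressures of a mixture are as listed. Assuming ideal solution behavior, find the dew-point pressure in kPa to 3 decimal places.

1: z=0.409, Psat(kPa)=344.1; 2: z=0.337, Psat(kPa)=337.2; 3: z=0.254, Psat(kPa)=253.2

Pdew = 313.364 kPa

At the dew point ψ → 1, so Σzᵢ/Kᵢ = 1 with Kᵢ = Pᵢˢᵃᵗ/P ⇒ 1/P = Σzᵢ/Pᵢˢᵃᵗ.
1/P = 0.409/344.1 + 0.337/337.2 + 0.254/253.2 = 0.003191 ⇒ P = 313.364 kPa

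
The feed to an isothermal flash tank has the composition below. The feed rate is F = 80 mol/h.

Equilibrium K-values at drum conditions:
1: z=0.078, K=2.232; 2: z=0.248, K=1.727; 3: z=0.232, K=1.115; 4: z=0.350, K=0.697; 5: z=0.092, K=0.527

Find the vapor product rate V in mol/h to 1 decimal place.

V = 54.4 mol/h

Let β = V/F and solve Σ zᵢ(Kᵢ−1)/(1+β(Kᵢ−1)) = 0.
Check two-phase: ΣzᵢKᵢ = 1.154 > 1 and Σzᵢ/Kᵢ = 1.063 > 1, so g(0) = 0.154 > 0 and g(1) = -0.063 < 0.
Iterate (Newton) starting at β = 0.5:
  β = 0.500: g = 0.0349, g' = -0.199 → β = 0.676
  β = 0.676: g = 0.0007, g' = -0.192 → β = 0.680
Converged at β = 0.680.
Then V = β·F = 0.6798·80 = 54.4 mol/h and L = F − V = 25.6 mol/h.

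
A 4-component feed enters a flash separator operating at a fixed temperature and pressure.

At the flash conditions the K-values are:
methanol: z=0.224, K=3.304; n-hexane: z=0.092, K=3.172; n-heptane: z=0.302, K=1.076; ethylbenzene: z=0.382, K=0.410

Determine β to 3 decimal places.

β = 0.562

Material balance + equilibrium reduce to Σ zᵢ(Kᵢ−1)/(1+β(Kᵢ−1)) = 0.
Feasibility: ΣzᵢKᵢ = 1.513, Σzᵢ/Kᵢ = 1.309 — both > 1, two phases present.
Iterate (Newton) starting at β = 0.5:
  β = 0.500: g = 0.0380, g' = -0.626 → β = 0.561
  β = 0.561: g = 0.0004, g' = -0.613 → β = 0.562
Converged at β = 0.562.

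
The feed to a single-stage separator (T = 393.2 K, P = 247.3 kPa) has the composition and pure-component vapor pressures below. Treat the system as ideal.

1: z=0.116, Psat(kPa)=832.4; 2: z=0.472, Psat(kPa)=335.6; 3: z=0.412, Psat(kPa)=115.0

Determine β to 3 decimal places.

Raoult's law: Kᵢ = Pᵢˢᵃᵗ/P = Pᵢˢᵃᵗ/247.3.
  K_1 = 832.4/247.3 = 3.36595, K_2 = 335.6/247.3 = 1.35706, K_3 = 115.0/247.3 = 0.46502
Newton–Raphson from β = 0.5:
  β = 0.500: g = -0.0322, g' = -0.399 → β = 0.419
  β = 0.419: g = 0.0002, g' = -0.405 → β = 0.420
Converged at β = 0.420.

β = 0.420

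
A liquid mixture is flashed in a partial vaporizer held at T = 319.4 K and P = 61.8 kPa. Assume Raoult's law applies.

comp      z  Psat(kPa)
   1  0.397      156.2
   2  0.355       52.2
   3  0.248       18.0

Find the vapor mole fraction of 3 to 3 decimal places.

Raoult's law: Kᵢ = Pᵢˢᵃᵗ/P = Pᵢˢᵃᵗ/61.8.
  K_1 = 156.2/61.8 = 2.52751, K_2 = 52.2/61.8 = 0.84466, K_3 = 18.0/61.8 = 0.29126
Iterate (Newton) starting at ψ = 0.68:
  ψ = 0.680: g = -0.1035, g' = -0.698 → ψ = 0.532
  ψ = 0.532: g = -0.0075, g' = -0.613 → ψ = 0.519
Converged at ψ = 0.519.
Compositions from xᵢ = zᵢ/(1+ψ(Kᵢ−1)), yᵢ = Kᵢxᵢ:
  1: x = 0.221, y = 0.560
  2: x = 0.386, y = 0.326
  3: x = 0.392, y = 0.114

y_3 = 0.114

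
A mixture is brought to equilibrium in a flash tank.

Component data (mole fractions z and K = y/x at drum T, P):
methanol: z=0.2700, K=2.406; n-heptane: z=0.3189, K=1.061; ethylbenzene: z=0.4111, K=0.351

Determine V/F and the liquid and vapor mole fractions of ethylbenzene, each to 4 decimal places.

Material balance + equilibrium reduce to Σ zᵢ(Kᵢ−1)/(1+V/F(Kᵢ−1)) = 0.
Feasibility: ΣzᵢKᵢ = 1.1323, Σzᵢ/Kᵢ = 1.5840 — both > 1, two phases present.
Newton–Raphson from V/F = 0.33:
  V/F = 0.3300: g = -0.06114, g' = -0.5306 → V/F = 0.2148
  V/F = 0.2148: g = 0.00076, g' = -0.5498 → V/F = 0.2162
Converged at V/F = 0.2162.
Compositions from xᵢ = zᵢ/(1+V/F(Kᵢ−1)), yᵢ = Kᵢxᵢ:
  methanol: x = 0.2071, y = 0.4982
  n-heptane: x = 0.3147, y = 0.3339
  ethylbenzene: x = 0.4782, y = 0.1678

V/F = 0.2162, x_ethylbenzene = 0.4782, y_ethylbenzene = 0.1678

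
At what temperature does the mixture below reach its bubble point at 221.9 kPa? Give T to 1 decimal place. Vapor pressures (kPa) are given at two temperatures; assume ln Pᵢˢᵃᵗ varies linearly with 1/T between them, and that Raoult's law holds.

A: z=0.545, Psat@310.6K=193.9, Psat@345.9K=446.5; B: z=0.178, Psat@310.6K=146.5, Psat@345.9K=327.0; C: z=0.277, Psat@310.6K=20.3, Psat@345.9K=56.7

T = 329.9 K

Bubble-point temperature: ΣzᵢPᵢˢᵃᵗ(T) = P. Interpolate ln Pᵢˢᵃᵗ = aᵢ + bᵢ/T.
  T = 310.6 K: ΣzᵢPᵢˢᵃᵗ = 137.38 kPa
  T = 345.9 K: ΣzᵢPᵢˢᵃᵗ = 317.25 kPa
  T = 328.2 K: ΣzᵢPᵢˢᵃᵗ = 213.21 kPa
  T = 337.0 K: ΣzᵢPᵢˢᵃᵗ = 261.14 kPa
  T = 332.6 K: ΣzᵢPᵢˢᵃᵗ = 236.28 kPa
  T = 330.4 K: ΣzᵢPᵢˢᵃᵗ = 224.53 kPa
Interpolating between 328.2 K and 330.4 K gives T ≈ 329.9 K.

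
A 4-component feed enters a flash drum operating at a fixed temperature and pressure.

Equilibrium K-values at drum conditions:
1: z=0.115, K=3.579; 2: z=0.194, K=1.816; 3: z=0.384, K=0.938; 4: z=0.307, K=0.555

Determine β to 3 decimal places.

β = 0.640

Rachford–Rice: g(β) = Σ zᵢ(Kᵢ−1)/(1+β(Kᵢ−1)) = 0.
Feasibility: ΣzᵢKᵢ = 1.294, Σzᵢ/Kᵢ = 1.101 — both > 1, two phases present.
Iterate (Newton) starting at β = 0.69:
  β = 0.690: g = -0.0140, g' = -0.280 → β = 0.640
Converged at β = 0.640.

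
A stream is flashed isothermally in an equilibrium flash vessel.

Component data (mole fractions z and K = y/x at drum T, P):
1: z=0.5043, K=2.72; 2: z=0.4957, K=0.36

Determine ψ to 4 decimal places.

ψ = 0.4998

Rachford–Rice: g(ψ) = Σ zᵢ(Kᵢ−1)/(1+ψ(Kᵢ−1)) = 0.
Check two-phase: ΣzᵢKᵢ = 1.5501 > 1 and Σzᵢ/Kᵢ = 1.5623 > 1, so g(0) = 0.5501 > 0 and g(1) = -0.5623 < 0.
Binary case is linear: z₁(K₁−1)(1+ψ(K₂−1)) + z₂(K₂−1)(1+ψ(K₁−1)) = 0
⇒ ψ = [z₁(K₁−1)+z₂(K₂−1)] / [−(K₁−1)(K₂−1)] = 0.55015/1.10080 = 0.4998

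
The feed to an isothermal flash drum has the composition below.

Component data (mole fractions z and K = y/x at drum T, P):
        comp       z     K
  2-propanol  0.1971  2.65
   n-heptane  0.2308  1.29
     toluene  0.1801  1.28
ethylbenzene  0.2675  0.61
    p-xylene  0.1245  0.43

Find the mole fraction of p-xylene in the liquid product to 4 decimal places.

Let ψ = V/F and solve Σ zᵢ(Kᵢ−1)/(1+ψ(Kᵢ−1)) = 0.
Check two-phase: ΣzᵢKᵢ = 1.2673 > 1 and Σzᵢ/Kᵢ = 1.1221 > 1, so g(0) = 0.2673 > 0 and g(1) = -0.1221 < 0.
Iterate (Newton) starting at ψ = 0.61:
  ψ = 0.6100: g = 0.01634, g' = -0.3227 → ψ = 0.6606
  ψ = 0.6606: g = -0.00003, g' = -0.3245 → ψ = 0.6605
Converged at ψ = 0.6605.
Compositions from xᵢ = zᵢ/(1+ψ(Kᵢ−1)), yᵢ = Kᵢxᵢ:
  2-propanol: x = 0.0943, y = 0.2499
  n-heptane: x = 0.1937, y = 0.2499
  toluene: x = 0.1520, y = 0.1945
  ethylbenzene: x = 0.3603, y = 0.2198
  p-xylene: x = 0.1997, y = 0.0859

x_p-xylene = 0.1997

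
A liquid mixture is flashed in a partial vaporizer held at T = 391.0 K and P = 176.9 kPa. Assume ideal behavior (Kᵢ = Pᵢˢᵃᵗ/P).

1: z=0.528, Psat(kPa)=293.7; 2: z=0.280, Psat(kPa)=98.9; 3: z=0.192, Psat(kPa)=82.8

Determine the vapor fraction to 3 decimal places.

ψ = 0.388

Raoult's law: Kᵢ = Pᵢˢᵃᵗ/P = Pᵢˢᵃᵗ/176.9.
  K_1 = 293.7/176.9 = 1.66026, K_2 = 98.9/176.9 = 0.55907, K_3 = 82.8/176.9 = 0.46806
Newton–Raphson from ψ = 0.56:
  ψ = 0.560: g = -0.0549, g' = -0.329 → ψ = 0.393
  ψ = 0.393: g = -0.0017, g' = -0.312 → ψ = 0.388
Converged at ψ = 0.388.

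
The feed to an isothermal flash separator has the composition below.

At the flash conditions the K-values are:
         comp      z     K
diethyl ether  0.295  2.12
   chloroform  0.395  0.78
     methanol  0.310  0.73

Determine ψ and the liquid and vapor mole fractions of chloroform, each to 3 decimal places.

ψ = 0.587, x_chloroform = 0.454, y_chloroform = 0.354

Rachford–Rice: g(ψ) = Σ zᵢ(Kᵢ−1)/(1+ψ(Kᵢ−1)) = 0.
g(0) = ΣzᵢKᵢ − 1 = 0.160 and g(1) = 1 − Σzᵢ/Kᵢ = -0.070, so a root lies in (0, 1).
Newton iteration, ψ⁰ = 0.37:
  ψ = 0.370: g = 0.0460, g' = -0.236 → ψ = 0.565
  ψ = 0.565: g = 0.0043, g' = -0.195 → ψ = 0.587
Converged at ψ = 0.587.
Compositions from xᵢ = zᵢ/(1+ψ(Kᵢ−1)), yᵢ = Kᵢxᵢ:
  diethyl ether: x = 0.178, y = 0.377
  chloroform: x = 0.454, y = 0.354
  methanol: x = 0.368, y = 0.269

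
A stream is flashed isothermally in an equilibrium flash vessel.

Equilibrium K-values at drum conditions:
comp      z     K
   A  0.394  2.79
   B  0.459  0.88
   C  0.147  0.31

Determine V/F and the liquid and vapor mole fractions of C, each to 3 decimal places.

V/F = 0.805, x_C = 0.330, y_C = 0.102

Rachford–Rice: g(V/F) = Σ zᵢ(Kᵢ−1)/(1+V/F(Kᵢ−1)) = 0.
Check two-phase: ΣzᵢKᵢ = 1.549 > 1 and Σzᵢ/Kᵢ = 1.137 > 1, so g(0) = 0.549 > 0 and g(1) = -0.137 < 0.
Newton–Raphson from V/F = 0.5:
  V/F = 0.500: g = 0.1587, g' = -0.522 → V/F = 0.804
  V/F = 0.804: g = 0.0004, g' = -0.573 → V/F = 0.805
Converged at V/F = 0.805.
Compositions from xᵢ = zᵢ/(1+V/F(Kᵢ−1)), yᵢ = Kᵢxᵢ:
  A: x = 0.161, y = 0.450
  B: x = 0.508, y = 0.447
  C: x = 0.330, y = 0.102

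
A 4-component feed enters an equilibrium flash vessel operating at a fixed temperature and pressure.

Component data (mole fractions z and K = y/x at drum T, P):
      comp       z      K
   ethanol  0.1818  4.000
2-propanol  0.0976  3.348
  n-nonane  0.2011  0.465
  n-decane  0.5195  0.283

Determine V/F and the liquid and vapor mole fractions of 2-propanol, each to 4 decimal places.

V/F = 0.1577, x_2-propanol = 0.0712, y_2-propanol = 0.2385

Rachford–Rice: g(V/F) = Σ zᵢ(Kᵢ−1)/(1+V/F(Kᵢ−1)) = 0.
Feasibility: ΣzᵢKᵢ = 1.2945, Σzᵢ/Kᵢ = 2.3428 — both > 1, two phases present.
Iterate (Newton) starting at V/F = 0.5:
  V/F = 0.5000: g = -0.40395, g' = -1.1319 → V/F = 0.1431
  V/F = 0.1431: g = 0.02151, g' = -1.5014 → V/F = 0.1574
  V/F = 0.1574: g = 0.00038, g' = -1.4496 → V/F = 0.1577
Converged at V/F = 0.1577.
Compositions from xᵢ = zᵢ/(1+V/F(Kᵢ−1)), yᵢ = Kᵢxᵢ:
  ethanol: x = 0.1234, y = 0.4936
  2-propanol: x = 0.0712, y = 0.2385
  n-nonane: x = 0.2196, y = 0.1021
  n-decane: x = 0.5857, y = 0.1658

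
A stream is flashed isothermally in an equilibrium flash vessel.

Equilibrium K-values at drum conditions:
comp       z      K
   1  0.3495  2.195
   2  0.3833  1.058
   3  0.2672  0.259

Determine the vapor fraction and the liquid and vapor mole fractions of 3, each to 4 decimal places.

Rachford–Rice: g(ψ) = Σ zᵢ(Kᵢ−1)/(1+ψ(Kᵢ−1)) = 0.
g(0) = ΣzᵢKᵢ − 1 = 0.2419 and g(1) = 1 − Σzᵢ/Kᵢ = -0.5532, so a root lies in (0, 1).
Newton iteration, ψ⁰ = 0.37:
  ψ = 0.3700: g = 0.03858, g' = -0.5197 → ψ = 0.4442
  ψ = 0.4442: g = -0.00066, g' = -0.5402 → ψ = 0.4430
Converged at ψ = 0.4430.
Compositions from xᵢ = zᵢ/(1+ψ(Kᵢ−1)), yᵢ = Kᵢxᵢ:
  1: x = 0.2285, y = 0.5016
  2: x = 0.3737, y = 0.3954
  3: x = 0.3978, y = 0.1030

ψ = 0.4430, x_3 = 0.3978, y_3 = 0.1030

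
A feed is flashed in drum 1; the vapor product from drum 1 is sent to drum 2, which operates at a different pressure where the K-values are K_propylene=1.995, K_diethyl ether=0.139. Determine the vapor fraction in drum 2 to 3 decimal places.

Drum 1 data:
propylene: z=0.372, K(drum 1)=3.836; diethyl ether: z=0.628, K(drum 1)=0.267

V/F (drum 2) = 0.702

Drum 1:
Let ψ₁ = V/F and solve Σ zᵢ(Kᵢ−1)/(1+ψ₁(Kᵢ−1)) = 0.
g(0) = ΣzᵢKᵢ − 1 = 0.595 and g(1) = 1 − Σzᵢ/Kᵢ = -1.449, so a root lies in (0, 1).
Binary case is linear: z₁(K₁−1)(1+ψ₁(K₂−1)) + z₂(K₂−1)(1+ψ₁(K₁−1)) = 0
⇒ ψ₁ = [z₁(K₁−1)+z₂(K₂−1)] / [−(K₁−1)(K₂−1)] = 0.5947/2.0788 = 0.286
Drum-1 compositions:
  propylene: x = 0.205, y = 0.788
  diethyl ether: x = 0.795, y = 0.212
Drum-2 feed = drum-1 vapor: z₂ = (0.7878, 0.2122).
Drum 2:
Material balance + equilibrium reduce to Σ zᵢ(Kᵢ−1)/(1+ψ₂(Kᵢ−1)) = 0.
Feasibility: ΣzᵢKᵢ = 1.601, Σzᵢ/Kᵢ = 1.921 — both > 1, two phases present.
Binary case is linear: z₁(K₁−1)(1+ψ₂(K₂−1)) + z₂(K₂−1)(1+ψ₂(K₁−1)) = 0
⇒ ψ₂ = [z₁(K₁−1)+z₂(K₂−1)] / [−(K₁−1)(K₂−1)] = 0.6012/0.8567 = 0.702
  propylene: x = 0.464, y = 0.925
  diethyl ether: x = 0.536, y = 0.075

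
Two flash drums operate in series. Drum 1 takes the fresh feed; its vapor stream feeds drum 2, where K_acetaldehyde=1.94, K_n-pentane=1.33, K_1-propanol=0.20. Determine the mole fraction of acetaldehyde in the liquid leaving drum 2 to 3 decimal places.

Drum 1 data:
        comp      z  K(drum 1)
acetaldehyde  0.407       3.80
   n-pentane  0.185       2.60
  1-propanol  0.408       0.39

x_acetaldehyde (drum 2) = 0.340

Drum 1:
Material balance + equilibrium reduce to Σ zᵢ(Kᵢ−1)/(1+ψ₁(Kᵢ−1)) = 0.
g(0) = ΣzᵢKᵢ − 1 = 1.187 and g(1) = 1 − Σzᵢ/Kᵢ = -0.224, so a root lies in (0, 1).
Newton–Raphson from ψ₁ = 0.66:
  ψ₁ = 0.660: g = 0.1275, g' = -0.931 → ψ₁ = 0.797
  ψ₁ = 0.797: g = -0.0016, g' = -0.972 → ψ₁ = 0.795
Converged at ψ₁ = 0.795.
Drum-1 compositions:
  acetaldehyde: x = 0.126, y = 0.479
  n-pentane: x = 0.081, y = 0.212
  1-propanol: x = 0.792, y = 0.309
Drum-2 feed = drum-1 vapor: z₂ = (0.4793, 0.2117, 0.3091).
Drum 2:
Rachford–Rice: g(ψ₂) = Σ zᵢ(Kᵢ−1)/(1+ψ₂(Kᵢ−1)) = 0.
g(0) = ΣzᵢKᵢ − 1 = 0.273 and g(1) = 1 − Σzᵢ/Kᵢ = -0.952, so a root lies in (0, 1).
Iterate (Newton) starting at ψ₂ = 0.5:
  ψ₂ = 0.500: g = -0.0456, g' = -0.762 → ψ₂ = 0.440
  ψ₂ = 0.440: g = -0.0019, g' = -0.701 → ψ₂ = 0.437
Converged at ψ₂ = 0.437.
  acetaldehyde: x = 0.340, y = 0.659
  n-pentane: x = 0.185, y = 0.246
  1-propanol: x = 0.475, y = 0.095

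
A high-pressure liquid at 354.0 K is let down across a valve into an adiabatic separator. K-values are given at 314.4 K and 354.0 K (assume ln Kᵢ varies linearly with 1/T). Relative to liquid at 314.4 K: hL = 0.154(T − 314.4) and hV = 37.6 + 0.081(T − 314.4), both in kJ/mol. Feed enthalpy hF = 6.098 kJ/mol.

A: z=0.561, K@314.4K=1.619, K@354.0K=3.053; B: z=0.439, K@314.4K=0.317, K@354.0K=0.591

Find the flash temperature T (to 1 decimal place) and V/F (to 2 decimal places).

T = 315.6 K, V/F = 0.16

Adiabatic flash: solve Rachford–Rice at each trial T, then check hF = ψ·hV(T) + (1−ψ)·hL(T).
  T = 314.4 K: K = (1.619, 0.317), RR gives ψ = 0.112, H_out = 4.218 kJ/mol
  T = 354.0 K: K = (3.053, 0.591), RR gives ψ = 1.000, H_out = 40.808 kJ/mol
  T = 334.2 K: K = (2.265, 0.441), RR gives ψ = 0.656, H_out = 26.784 kJ/mol
  T = 324.3 K: K = (1.925, 0.376), RR gives ψ = 0.424, H_out = 17.162 kJ/mol
  T = 319.4 K: K = (1.769, 0.346), RR gives ψ = 0.287, H_out = 11.455 kJ/mol
  T = 316.9 K: K = (1.693, 0.331), RR gives ψ = 0.205, H_out = 8.072 kJ/mol
  T = 315.6 K: K = (1.654, 0.324), RR gives ψ = 0.159, H_out = 6.136 kJ/mol
Linear interpolation between T = 314.4 (H_out = 4.218) and T = 315.6 (H_out = 6.136) on hF = 6.098 gives T ≈ 315.6 K, at which ψ = 0.16.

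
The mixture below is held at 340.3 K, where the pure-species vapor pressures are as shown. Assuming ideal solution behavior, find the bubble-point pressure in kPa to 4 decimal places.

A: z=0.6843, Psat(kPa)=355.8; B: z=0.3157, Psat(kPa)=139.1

Pbub = 287.3878 kPa

At the bubble point ψ → 0, so ΣzᵢKᵢ = 1 with Kᵢ = Pᵢˢᵃᵗ/P ⇒ P = ΣzᵢPᵢˢᵃᵗ.
P = 0.6843·355.8 + 0.3157·139.1 = 287.3878 kPa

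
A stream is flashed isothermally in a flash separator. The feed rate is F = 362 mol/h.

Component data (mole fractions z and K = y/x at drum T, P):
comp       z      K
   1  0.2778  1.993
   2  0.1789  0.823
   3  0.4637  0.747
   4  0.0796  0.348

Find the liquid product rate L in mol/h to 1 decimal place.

L = 270.7 mol/h

Rachford–Rice: g(β) = Σ zᵢ(Kᵢ−1)/(1+β(Kᵢ−1)) = 0.
g(0) = ΣzᵢKᵢ − 1 = 0.0750 and g(1) = 1 − Σzᵢ/Kᵢ = -0.2062, so a root lies in (0, 1).
Newton iteration, β⁰ = 0.6:
  β = 0.6000: g = -0.08612, g' = -0.2471 → β = 0.2515
  β = 0.2515: g = 0.00022, g' = -0.2638 → β = 0.2523
Converged at β = 0.2523.
Then V = β·F = 0.2523·362 = 91.3 mol/h and L = F − V = 270.7 mol/h.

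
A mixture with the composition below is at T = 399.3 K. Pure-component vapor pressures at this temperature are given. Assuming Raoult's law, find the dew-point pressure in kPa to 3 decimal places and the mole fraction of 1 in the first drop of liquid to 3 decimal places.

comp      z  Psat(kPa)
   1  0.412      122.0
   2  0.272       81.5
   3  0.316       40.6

Pdew = 68.976 kPa, x_1 = 0.233

At the dew point ψ → 1, so Σzᵢ/Kᵢ = 1 with Kᵢ = Pᵢˢᵃᵗ/P ⇒ 1/P = Σzᵢ/Pᵢˢᵃᵗ.
1/P = 0.412/122.0 + 0.272/81.5 + 0.316/40.6 = 0.014498 ⇒ P = 68.976 kPa
xᵢ = zᵢP/Pᵢˢᵃᵗ ⇒ x_1 = 0.412·68.976/122.0 = 0.233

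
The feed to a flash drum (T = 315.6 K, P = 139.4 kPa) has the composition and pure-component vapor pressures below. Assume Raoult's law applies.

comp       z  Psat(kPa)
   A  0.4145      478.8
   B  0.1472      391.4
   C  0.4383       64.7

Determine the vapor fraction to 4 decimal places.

ψ = 0.8531

Raoult's law: Kᵢ = Pᵢˢᵃᵗ/P = Pᵢˢᵃᵗ/139.4.
  K_A = 478.8/139.4 = 3.434720, K_B = 391.4/139.4 = 2.807747, K_C = 64.7/139.4 = 0.464132
Newton iteration, ψ⁰ = 0.5:
  ψ = 0.5000: g = 0.27407, g' = -0.8673 → ψ = 0.8160
  ψ = 0.8160: g = 0.02803, g' = -0.7514 → ψ = 0.8533
  ψ = 0.8533: g = -0.00017, g' = -0.7611 → ψ = 0.8531
Converged at ψ = 0.8531.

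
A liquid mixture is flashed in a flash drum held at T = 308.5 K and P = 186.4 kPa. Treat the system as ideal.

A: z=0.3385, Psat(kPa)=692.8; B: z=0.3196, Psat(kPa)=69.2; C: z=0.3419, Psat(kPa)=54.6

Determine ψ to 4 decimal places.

ψ = 0.2619

Raoult's law: Kᵢ = Pᵢˢᵃᵗ/P = Pᵢˢᵃᵗ/186.4.
  K_A = 692.8/186.4 = 3.716738, K_B = 69.2/186.4 = 0.371245, K_C = 54.6/186.4 = 0.292918
Newton iteration, ψ⁰ = 0.34:
  ψ = 0.3400: g = -0.09581, g' = -1.1758 → ψ = 0.2585
  ψ = 0.2585: g = 0.00443, g' = -1.2982 → ψ = 0.2619
Converged at ψ = 0.2619.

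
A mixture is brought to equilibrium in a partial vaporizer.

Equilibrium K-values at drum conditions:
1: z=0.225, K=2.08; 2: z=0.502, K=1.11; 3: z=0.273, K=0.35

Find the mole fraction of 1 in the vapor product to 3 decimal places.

Newton–Raphson from ψ = 0.32:
  ψ = 0.320: g = 0.0099, g' = -0.334 → ψ = 0.350
  ψ = 0.350: g = -0.0000, g' = -0.337 → ψ = 0.349
Converged at ψ = 0.349.
Compositions from xᵢ = zᵢ/(1+ψ(Kᵢ−1)), yᵢ = Kᵢxᵢ:
  1: x = 0.163, y = 0.340
  2: x = 0.483, y = 0.537
  3: x = 0.353, y = 0.124

y_1 = 0.340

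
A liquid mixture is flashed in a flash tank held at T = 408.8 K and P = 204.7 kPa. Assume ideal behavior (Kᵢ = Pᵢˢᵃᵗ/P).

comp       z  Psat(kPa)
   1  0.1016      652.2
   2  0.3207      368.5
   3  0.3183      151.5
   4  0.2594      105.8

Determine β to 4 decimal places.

β = 0.5850

Raoult's law: Kᵢ = Pᵢˢᵃᵗ/P = Pᵢˢᵃᵗ/204.7.
  K_1 = 652.2/204.7 = 3.186126, K_2 = 368.5/204.7 = 1.800195, K_3 = 151.5/204.7 = 0.740107, K_4 = 105.8/204.7 = 0.516854
Iterate (Newton) starting at β = 0.5:
  β = 0.5000: g = 0.02908, g' = -0.3493 → β = 0.5833
  β = 0.5833: g = 0.00058, g' = -0.3365 → β = 0.5850
Converged at β = 0.5850.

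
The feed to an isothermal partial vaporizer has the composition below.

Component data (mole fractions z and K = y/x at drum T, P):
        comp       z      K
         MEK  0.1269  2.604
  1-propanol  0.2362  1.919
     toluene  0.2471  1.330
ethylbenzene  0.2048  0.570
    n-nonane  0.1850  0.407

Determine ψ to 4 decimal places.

ψ = 0.6546

Material balance + equilibrium reduce to Σ zᵢ(Kᵢ−1)/(1+ψ(Kᵢ−1)) = 0.
g(0) = ΣzᵢKᵢ − 1 = 0.3044 and g(1) = 1 − Σzᵢ/Kᵢ = -0.1715, so a root lies in (0, 1).
Newton iteration, ψ⁰ = 0.62:
  ψ = 0.6200: g = 0.01446, g' = -0.4147 → ψ = 0.6549
  ψ = 0.6549: g = -0.00010, g' = -0.4209 → ψ = 0.6546
Converged at ψ = 0.6546.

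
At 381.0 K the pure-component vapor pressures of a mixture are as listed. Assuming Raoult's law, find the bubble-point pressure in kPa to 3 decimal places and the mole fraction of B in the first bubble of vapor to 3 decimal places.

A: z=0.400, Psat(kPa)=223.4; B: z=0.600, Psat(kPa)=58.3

At the bubble point ψ → 0, so ΣzᵢKᵢ = 1 with Kᵢ = Pᵢˢᵃᵗ/P ⇒ P = ΣzᵢPᵢˢᵃᵗ.
P = 0.400·223.4 + 0.600·58.3 = 124.340 kPa
yᵢ = zᵢPᵢˢᵃᵗ/P ⇒ y_B = 0.600·58.3/124.340 = 0.281

Pbub = 124.340 kPa, y_B = 0.281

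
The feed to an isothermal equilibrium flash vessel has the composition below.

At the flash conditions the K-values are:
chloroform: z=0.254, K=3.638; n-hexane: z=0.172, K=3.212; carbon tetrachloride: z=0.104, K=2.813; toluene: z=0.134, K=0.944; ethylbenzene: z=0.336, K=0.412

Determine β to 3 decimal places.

Material balance + equilibrium reduce to Σ zᵢ(Kᵢ−1)/(1+β(Kᵢ−1)) = 0.
Feasibility: ΣzᵢKᵢ = 2.034, Σzᵢ/Kᵢ = 1.118 — both > 1, two phases present.
Newton iteration, β⁰ = 0.65:
  β = 0.650: g = 0.1619, g' = -0.758 → β = 0.863
Converged at β = 0.863.

β = 0.863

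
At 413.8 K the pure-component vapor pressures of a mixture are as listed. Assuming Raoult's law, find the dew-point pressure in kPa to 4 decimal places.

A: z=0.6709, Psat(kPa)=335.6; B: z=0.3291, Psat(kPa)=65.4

At the dew point ψ → 1, so Σzᵢ/Kᵢ = 1 with Kᵢ = Pᵢˢᵃᵗ/P ⇒ 1/P = Σzᵢ/Pᵢˢᵃᵗ.
1/P = 0.6709/335.6 + 0.3291/65.4 = 0.0070312 ⇒ P = 142.2229 kPa

Pdew = 142.2229 kPa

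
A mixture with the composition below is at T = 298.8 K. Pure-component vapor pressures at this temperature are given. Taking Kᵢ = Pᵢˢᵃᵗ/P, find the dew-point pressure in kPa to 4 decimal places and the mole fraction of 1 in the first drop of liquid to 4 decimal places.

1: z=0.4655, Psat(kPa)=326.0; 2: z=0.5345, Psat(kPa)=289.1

Pdew = 305.1799 kPa, x_1 = 0.4358

At the dew point ψ → 1, so Σzᵢ/Kᵢ = 1 with Kᵢ = Pᵢˢᵃᵗ/P ⇒ 1/P = Σzᵢ/Pᵢˢᵃᵗ.
1/P = 0.4655/326.0 + 0.5345/289.1 = 0.0032768 ⇒ P = 305.1799 kPa
xᵢ = zᵢP/Pᵢˢᵃᵗ ⇒ x_1 = 0.4655·305.1799/326.0 = 0.4358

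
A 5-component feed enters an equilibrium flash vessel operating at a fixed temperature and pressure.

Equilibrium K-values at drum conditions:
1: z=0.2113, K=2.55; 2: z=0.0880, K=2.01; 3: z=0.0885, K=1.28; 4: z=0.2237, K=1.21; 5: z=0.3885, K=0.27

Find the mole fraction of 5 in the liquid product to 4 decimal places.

Material balance + equilibrium reduce to Σ zᵢ(Kᵢ−1)/(1+ψ(Kᵢ−1)) = 0.
Feasibility: ΣzᵢKᵢ = 1.2045, Σzᵢ/Kᵢ = 1.8195 — both > 1, two phases present.
Newton iteration, ψ⁰ = 0.34:
  ψ = 0.3400: g = -0.03012, g' = -0.6481 → ψ = 0.2935
  ψ = 0.2935: g = -0.00014, g' = -0.6432 → ψ = 0.2933
Converged at ψ = 0.2933.
Compositions from xᵢ = zᵢ/(1+ψ(Kᵢ−1)), yᵢ = Kᵢxᵢ:
  1: x = 0.1453, y = 0.3704
  2: x = 0.0679, y = 0.1365
  3: x = 0.0818, y = 0.1047
  4: x = 0.2107, y = 0.2550
  5: x = 0.4943, y = 0.1335

x_5 = 0.4943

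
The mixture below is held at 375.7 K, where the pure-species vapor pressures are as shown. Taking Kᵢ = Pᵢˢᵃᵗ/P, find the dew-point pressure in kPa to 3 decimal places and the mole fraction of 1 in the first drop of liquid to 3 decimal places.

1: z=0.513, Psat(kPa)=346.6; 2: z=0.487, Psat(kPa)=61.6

At the dew point ψ → 1, so Σzᵢ/Kᵢ = 1 with Kᵢ = Pᵢˢᵃᵗ/P ⇒ 1/P = Σzᵢ/Pᵢˢᵃᵗ.
1/P = 0.513/346.6 + 0.487/61.6 = 0.009386 ⇒ P = 106.542 kPa
xᵢ = zᵢP/Pᵢˢᵃᵗ ⇒ x_1 = 0.513·106.542/346.6 = 0.158

Pdew = 106.542 kPa, x_1 = 0.158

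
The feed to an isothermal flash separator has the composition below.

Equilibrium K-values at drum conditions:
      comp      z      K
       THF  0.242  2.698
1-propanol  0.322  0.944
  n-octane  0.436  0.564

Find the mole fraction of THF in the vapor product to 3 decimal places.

y_THF = 0.393

Material balance + equilibrium reduce to Σ zᵢ(Kᵢ−1)/(1+V/F(Kᵢ−1)) = 0.
g(0) = ΣzᵢKᵢ − 1 = 0.203 and g(1) = 1 − Σzᵢ/Kᵢ = -0.204, so a root lies in (0, 1).
Newton–Raphson from V/F = 0.32:
  V/F = 0.320: g = 0.0270, g' = -0.406 → V/F = 0.386
  V/F = 0.386: g = 0.0011, g' = -0.375 → V/F = 0.389
Converged at V/F = 0.389.
Compositions from xᵢ = zᵢ/(1+V/F(Kᵢ−1)), yᵢ = Kᵢxᵢ:
  THF: x = 0.146, y = 0.393
  1-propanol: x = 0.329, y = 0.311
  n-octane: x = 0.525, y = 0.296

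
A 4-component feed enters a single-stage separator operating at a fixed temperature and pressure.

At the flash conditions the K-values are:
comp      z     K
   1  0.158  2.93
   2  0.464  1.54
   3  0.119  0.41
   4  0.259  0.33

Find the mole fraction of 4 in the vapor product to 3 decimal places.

y_4 = 0.127

Material balance + equilibrium reduce to Σ zᵢ(Kᵢ−1)/(1+V/F(Kᵢ−1)) = 0.
Check two-phase: ΣzᵢKᵢ = 1.312 > 1 and Σzᵢ/Kᵢ = 1.430 > 1, so g(0) = 0.312 > 0 and g(1) = -0.430 < 0.
Newton iteration, V/F⁰ = 0.49:
  V/F = 0.490: g = -0.0022, g' = -0.580 → V/F = 0.486
Converged at V/F = 0.486.
Compositions from xᵢ = zᵢ/(1+V/F(Kᵢ−1)), yᵢ = Kᵢxᵢ:
  1: x = 0.082, y = 0.239
  2: x = 0.368, y = 0.566
  3: x = 0.167, y = 0.068
  4: x = 0.384, y = 0.127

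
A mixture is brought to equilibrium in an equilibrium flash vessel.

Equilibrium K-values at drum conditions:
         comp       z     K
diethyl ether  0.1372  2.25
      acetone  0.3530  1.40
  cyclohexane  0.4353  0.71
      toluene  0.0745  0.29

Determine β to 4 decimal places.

Newton–Raphson from β = 0.5:
  β = 0.5000: g = -0.00645, g' = -0.2608 → β = 0.4753
  β = 0.4753: g = -0.00002, g' = -0.2590 → β = 0.4752
Converged at β = 0.4752.

β = 0.4752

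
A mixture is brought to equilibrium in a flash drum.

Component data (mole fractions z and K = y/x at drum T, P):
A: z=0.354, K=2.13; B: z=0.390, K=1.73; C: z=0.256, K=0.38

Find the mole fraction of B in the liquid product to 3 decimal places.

x_B = 0.234

Material balance + equilibrium reduce to Σ zᵢ(Kᵢ−1)/(1+V/F(Kᵢ−1)) = 0.
Check two-phase: ΣzᵢKᵢ = 1.526 > 1 and Σzᵢ/Kᵢ = 1.065 > 1, so g(0) = 0.526 > 0 and g(1) = -0.065 < 0.
Iterate (Newton) starting at V/F = 0.5:
  V/F = 0.500: g = 0.2341, g' = -0.503 → V/F = 0.966
  V/F = 0.966: g = -0.0373, g' = -0.786 → V/F = 0.918
  V/F = 0.918: g = -0.0018, g' = -0.714 → V/F = 0.916
Converged at V/F = 0.916.
Compositions from xᵢ = zᵢ/(1+V/F(Kᵢ−1)), yᵢ = Kᵢxᵢ:
  A: x = 0.174, y = 0.371
  B: x = 0.234, y = 0.404
  C: x = 0.592, y = 0.225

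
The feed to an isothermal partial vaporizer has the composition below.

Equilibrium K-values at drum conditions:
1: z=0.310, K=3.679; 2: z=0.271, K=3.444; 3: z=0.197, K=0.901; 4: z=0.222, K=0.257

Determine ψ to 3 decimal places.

Iterate (Newton) starting at ψ = 0.59:
  ψ = 0.590: g = 0.2786, g' = -0.996 → ψ = 0.870
  ψ = 0.870: g = -0.0262, g' = -1.348 → ψ = 0.850
Converged at ψ = 0.850.

ψ = 0.850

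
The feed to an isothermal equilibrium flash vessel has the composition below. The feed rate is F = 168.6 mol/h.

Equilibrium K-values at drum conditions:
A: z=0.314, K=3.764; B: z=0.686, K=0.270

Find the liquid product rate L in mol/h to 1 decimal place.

Rachford–Rice: g(ψ) = Σ zᵢ(Kᵢ−1)/(1+ψ(Kᵢ−1)) = 0.
Feasibility: ΣzᵢKᵢ = 1.367, Σzᵢ/Kᵢ = 2.624 — both > 1, two phases present.
Binary case is linear: z₁(K₁−1)(1+ψ(K₂−1)) + z₂(K₂−1)(1+ψ(K₁−1)) = 0
⇒ ψ = [z₁(K₁−1)+z₂(K₂−1)] / [−(K₁−1)(K₂−1)] = 0.3671/2.0177 = 0.182
Then V = ψ·F = 0.1819·168.6 = 30.7 mol/h and L = F − V = 137.9 mol/h.

L = 137.9 mol/h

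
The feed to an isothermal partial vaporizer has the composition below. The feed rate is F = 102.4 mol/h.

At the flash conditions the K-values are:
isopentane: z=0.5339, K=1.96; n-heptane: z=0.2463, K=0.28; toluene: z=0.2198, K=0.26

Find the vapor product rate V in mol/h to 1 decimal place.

V = 25.2 mol/h

Material balance + equilibrium reduce to Σ zᵢ(Kᵢ−1)/(1+β(Kᵢ−1)) = 0.
Check two-phase: ΣzᵢKᵢ = 1.1726 > 1 and Σzᵢ/Kᵢ = 1.9974 > 1, so g(0) = 0.1726 > 0 and g(1) = -0.9974 < 0.
Newton–Raphson from β = 0.5:
  β = 0.5000: g = -0.18895, g' = -0.8396 → β = 0.2750
  β = 0.2750: g = -0.01980, g' = -0.6962 → β = 0.2465
  β = 0.2465: g = -0.00009, g' = -0.6905 → β = 0.2464
Converged at β = 0.2464.
Then V = β·F = 0.2464·102.4 = 25.2 mol/h and L = F − V = 77.2 mol/h.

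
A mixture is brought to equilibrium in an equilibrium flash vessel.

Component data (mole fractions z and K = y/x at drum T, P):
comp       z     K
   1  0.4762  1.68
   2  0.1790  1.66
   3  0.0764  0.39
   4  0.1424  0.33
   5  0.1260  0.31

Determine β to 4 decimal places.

β = 0.4746

Let β = V/F and solve Σ zᵢ(Kᵢ−1)/(1+β(Kᵢ−1)) = 0.
Feasibility: ΣzᵢKᵢ = 1.2130, Σzᵢ/Kᵢ = 1.4251 — both > 1, two phases present.
Newton iteration, β⁰ = 0.5:
  β = 0.5000: g = -0.01278, g' = -0.5099 → β = 0.4749
  β = 0.4749: g = -0.00016, g' = -0.4976 → β = 0.4746
Converged at β = 0.4746.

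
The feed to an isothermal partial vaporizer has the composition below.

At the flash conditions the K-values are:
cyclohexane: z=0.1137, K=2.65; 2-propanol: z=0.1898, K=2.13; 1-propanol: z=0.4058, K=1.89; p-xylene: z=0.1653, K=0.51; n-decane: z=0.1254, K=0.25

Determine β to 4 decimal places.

Material balance + equilibrium reduce to Σ zᵢ(Kᵢ−1)/(1+β(Kᵢ−1)) = 0.
Check two-phase: ΣzᵢKᵢ = 1.5882 > 1 and Σzᵢ/Kᵢ = 1.1724 > 1, so g(0) = 0.5882 > 0 and g(1) = -0.1724 < 0.
Newton–Raphson from β = 0.59:
  β = 0.5900: g = 0.17792, g' = -0.6104 → β = 0.8815
  β = 0.8815: g = -0.03384, g' = -0.9503 → β = 0.8459
  β = 0.8459: g = -0.00157, g' = -0.8654 → β = 0.8441
Converged at β = 0.8441.

β = 0.8441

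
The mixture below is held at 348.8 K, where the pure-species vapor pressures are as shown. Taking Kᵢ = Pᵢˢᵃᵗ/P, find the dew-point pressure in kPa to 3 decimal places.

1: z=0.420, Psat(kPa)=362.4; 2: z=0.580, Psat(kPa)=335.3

Pdew = 346.172 kPa

At the dew point ψ → 1, so Σzᵢ/Kᵢ = 1 with Kᵢ = Pᵢˢᵃᵗ/P ⇒ 1/P = Σzᵢ/Pᵢˢᵃᵗ.
1/P = 0.420/362.4 + 0.580/335.3 = 0.002889 ⇒ P = 346.172 kPa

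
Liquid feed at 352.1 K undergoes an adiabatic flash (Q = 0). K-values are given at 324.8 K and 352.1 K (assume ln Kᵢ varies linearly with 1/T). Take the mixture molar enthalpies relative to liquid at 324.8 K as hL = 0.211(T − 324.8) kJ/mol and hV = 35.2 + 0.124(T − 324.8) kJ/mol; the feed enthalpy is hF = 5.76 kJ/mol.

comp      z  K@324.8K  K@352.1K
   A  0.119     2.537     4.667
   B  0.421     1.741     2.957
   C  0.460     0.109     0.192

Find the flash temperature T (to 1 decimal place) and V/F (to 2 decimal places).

T = 327.1 K, V/F = 0.15

Adiabatic flash: solve Rachford–Rice at each trial T, then check hF = ψ·hV(T) + (1−ψ)·hL(T).
  T = 324.8 K: K = (2.537, 1.741, 0.109), RR gives ψ = 0.099, H_out = 3.480 kJ/mol
  T = 352.1 K: K = (4.667, 2.957, 0.192), RR gives ψ = 0.463, H_out = 20.962 kJ/mol
  T = 338.5 K: K = (3.487, 2.296, 0.146), RR gives ψ = 0.328, H_out = 14.059 kJ/mol
  T = 331.6 K: K = (2.981, 2.003, 0.127), RR gives ψ = 0.232, H_out = 9.469 kJ/mol
  T = 328.2 K: K = (2.752, 1.869, 0.118), RR gives ψ = 0.172, H_out = 6.715 kJ/mol
  T = 326.5 K: K = (2.643, 1.804, 0.113), RR gives ψ = 0.137, H_out = 5.168 kJ/mol
  T = 327.4 K: K = (2.700, 1.838, 0.116), RR gives ψ = 0.156, H_out = 6.003 kJ/mol
Linear interpolation between T = 326.5 (H_out = 5.168) and T = 327.4 (H_out = 6.003) on hF = 5.76 gives T ≈ 327.1 K, at which ψ = 0.15.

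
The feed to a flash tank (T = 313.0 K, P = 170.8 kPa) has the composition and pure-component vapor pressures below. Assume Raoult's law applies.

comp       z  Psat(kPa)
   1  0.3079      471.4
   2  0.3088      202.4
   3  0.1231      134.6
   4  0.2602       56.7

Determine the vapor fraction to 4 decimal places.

Raoult's law: Kᵢ = Pᵢˢᵃᵗ/P = Pᵢˢᵃᵗ/170.8.
  K_1 = 471.4/170.8 = 2.759953, K_2 = 202.4/170.8 = 1.185012, K_3 = 134.6/170.8 = 0.788056, K_4 = 56.7/170.8 = 0.331967
Rachford–Rice: g(ψ) = Σ zᵢ(Kᵢ−1)/(1+ψ(Kᵢ−1)) = 0.
g(0) = ΣzᵢKᵢ − 1 = 0.3991 and g(1) = 1 − Σzᵢ/Kᵢ = -0.3122, so a root lies in (0, 1).
Iterate (Newton) starting at ψ = 0.5:
  ψ = 0.5000: g = 0.05035, g' = -0.5474 → ψ = 0.5920
  ψ = 0.5920: g = -0.00048, g' = -0.5623 → ψ = 0.5911
Converged at ψ = 0.5911.

ψ = 0.5911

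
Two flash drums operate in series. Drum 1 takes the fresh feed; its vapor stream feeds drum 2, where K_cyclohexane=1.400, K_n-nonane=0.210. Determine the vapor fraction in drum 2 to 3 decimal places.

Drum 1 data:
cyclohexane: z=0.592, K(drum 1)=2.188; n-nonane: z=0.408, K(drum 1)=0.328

Drum 1:
Binary case is linear: z₁(K₁−1)(1+ψ₁(K₂−1)) + z₂(K₂−1)(1+ψ₁(K₁−1)) = 0
⇒ ψ₁ = [z₁(K₁−1)+z₂(K₂−1)] / [−(K₁−1)(K₂−1)] = 0.4291/0.7983 = 0.538
Drum-1 compositions:
  cyclohexane: x = 0.361, y = 0.791
  n-nonane: x = 0.639, y = 0.209
Drum-2 feed = drum-1 vapor: z₂ = (0.7905, 0.2095).
Drum 2:
Material balance + equilibrium reduce to Σ zᵢ(Kᵢ−1)/(1+ψ₂(Kᵢ−1)) = 0.
g(0) = ΣzᵢKᵢ − 1 = 0.151 and g(1) = 1 − Σzᵢ/Kᵢ = -0.562, so a root lies in (0, 1).
Binary case is linear: z₁(K₁−1)(1+ψ₂(K₂−1)) + z₂(K₂−1)(1+ψ₂(K₁−1)) = 0
⇒ ψ₂ = [z₁(K₁−1)+z₂(K₂−1)] / [−(K₁−1)(K₂−1)] = 0.1507/0.3160 = 0.477
  cyclohexane: x = 0.664, y = 0.929
  n-nonane: x = 0.336, y = 0.071

V/F (drum 2) = 0.477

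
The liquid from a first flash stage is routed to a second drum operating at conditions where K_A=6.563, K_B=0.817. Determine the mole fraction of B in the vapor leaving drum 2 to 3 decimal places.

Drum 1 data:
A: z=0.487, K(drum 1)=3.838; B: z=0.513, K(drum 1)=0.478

y_B (drum 2) = 0.791

Drum 1:
Rachford–Rice: g(ψ₁) = Σ zᵢ(Kᵢ−1)/(1+ψ₁(Kᵢ−1)) = 0.
Feasibility: ΣzᵢKᵢ = 2.114, Σzᵢ/Kᵢ = 1.200 — both > 1, two phases present.
Binary case is linear: z₁(K₁−1)(1+ψ₁(K₂−1)) + z₂(K₂−1)(1+ψ₁(K₁−1)) = 0
⇒ ψ₁ = [z₁(K₁−1)+z₂(K₂−1)] / [−(K₁−1)(K₂−1)] = 1.1143/1.4814 = 0.752
Drum-1 compositions:
  A: x = 0.155, y = 0.596
  B: x = 0.845, y = 0.404
Drum-2 feed = drum-1 liquid: z₂ = (0.1554, 0.8446).
Drum 2:
Let ψ₂ = V/F and solve Σ zᵢ(Kᵢ−1)/(1+ψ₂(Kᵢ−1)) = 0.
Check two-phase: ΣzᵢKᵢ = 1.710 > 1 and Σzᵢ/Kᵢ = 1.058 > 1, so g(0) = 0.710 > 0 and g(1) = -0.058 < 0.
Iterate (Newton) starting at ψ₂ = 0.5:
  ψ₂ = 0.500: g = 0.0584, g' = -0.370 → ψ₂ = 0.658
  ψ₂ = 0.658: g = 0.0098, g' = -0.258 → ψ₂ = 0.696
  ψ₂ = 0.696: g = 0.0004, g' = -0.240 → ψ₂ = 0.697
Converged at ψ₂ = 0.697.
  A: x = 0.032, y = 0.209
  B: x = 0.968, y = 0.791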